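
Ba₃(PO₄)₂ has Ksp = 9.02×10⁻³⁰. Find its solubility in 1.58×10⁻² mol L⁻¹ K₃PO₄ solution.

1.10×10⁻⁹ M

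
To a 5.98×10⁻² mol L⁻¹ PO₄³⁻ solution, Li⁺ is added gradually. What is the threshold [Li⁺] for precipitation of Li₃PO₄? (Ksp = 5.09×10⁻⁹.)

Precipitation begins when Q = Ksp.
Li₃PO₄(s) ⇌ 3 Li⁺(aq) + PO₄³⁻(aq)
Ksp = [Li⁺]^3[PO₄³⁻] = [Li⁺]^3(5.98×10⁻²)
[Li⁺]^3 = 5.09×10⁻⁹ / (5.98×10⁻²) = 8.51×10⁻⁸
[Li⁺] = 4.40×10⁻³ mol L⁻¹

4.40×10⁻³ M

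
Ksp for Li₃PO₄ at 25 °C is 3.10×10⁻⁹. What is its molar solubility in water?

3.27×10⁻³ M

Li₃PO₄(s) ⇌ 3 Li⁺(aq) + PO₄³⁻(aq)
For each mole of Li₃PO₄ that dissolves per liter, [Li⁺] = 3s and [PO₄³⁻] = s; let s denote this solubility.
Ksp = [Li⁺]^3[PO₄³⁻] = (3s)^3 · s = 27s^4
27s^4 = 3.10×10⁻⁹  ⇒  s^4 = 1.15×10⁻¹⁰
Taking the 4th root, s = 3.27×10⁻³ mol/L.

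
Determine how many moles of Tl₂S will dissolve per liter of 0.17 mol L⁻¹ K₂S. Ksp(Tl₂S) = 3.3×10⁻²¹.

Tl₂S(s) ⇌ 2 Tl⁺(aq) + S²⁻(aq)
With S²⁻ already at 0.17 mol L⁻¹ and s small, take [S²⁻] ≈ 0.17 mol L⁻¹ and [Tl⁺] = 2s.
Ksp = [Tl⁺]^2[S²⁻] = (2s)^2(0.17)
(2s)^2 = 3.3×10⁻²¹ / (0.17) = 1.9×10⁻²⁰
s = 7.0×10⁻¹¹ mol L⁻¹

7.0×10⁻¹¹ M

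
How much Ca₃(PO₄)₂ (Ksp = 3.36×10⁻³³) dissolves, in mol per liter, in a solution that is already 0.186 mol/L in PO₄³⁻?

1.53×10⁻¹¹ M

Ca₃(PO₄)₂(s) ⇌ 3 Ca²⁺(aq) + 2 PO₄³⁻(aq)
The solution already contains PO₄³⁻ at 0.186 mol/L. Let s be the molar solubility of Ca₃(PO₄)₂.
[PO₄³⁻] ≈ 0.186 mol/L (common ion dominates); [Ca²⁺] = 3s.
Ksp = [Ca²⁺]^3[PO₄³⁻]^2 = (3s)^3(0.186)^2
(3s)^3 = 3.36×10⁻³³ / (0.186)^2 = 9.71×10⁻³²
s = 1.53×10⁻¹¹ mol/L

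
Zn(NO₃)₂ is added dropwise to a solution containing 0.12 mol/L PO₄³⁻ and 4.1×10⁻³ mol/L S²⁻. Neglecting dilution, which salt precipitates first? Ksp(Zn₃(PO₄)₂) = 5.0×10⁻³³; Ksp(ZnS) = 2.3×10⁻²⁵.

ZnS

A salt starts to precipitate once the ion product Q reaches its Ksp.
For Zn₃(PO₄)₂: [Zn²⁺] = (Ksp/[PO₄³⁻]^2)^(1/3) = 7.0×10⁻¹¹ mol/L
For ZnS: [Zn²⁺] = (Ksp/[S²⁻]) = 5.6×10⁻²³ mol/L
The smaller threshold [Zn²⁺] is reached first, so ZnS precipitates first.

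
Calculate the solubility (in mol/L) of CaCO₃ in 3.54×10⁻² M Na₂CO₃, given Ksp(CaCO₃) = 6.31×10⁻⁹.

CaCO₃(s) ⇌ Ca²⁺(aq) + CO₃²⁻(aq)
CO₃²⁻ is already present at 3.54×10⁻² M. If s mol/L of CaCO₃ dissolves, [Ca²⁺] = s while [CO₃²⁻] ≈ 3.54×10⁻² M.
Ksp = [Ca²⁺][CO₃²⁻] = s(3.54×10⁻²)
s = 6.31×10⁻⁹ / (3.54×10⁻²) = 1.78×10⁻⁷
s = 1.78×10⁻⁷ M

1.78×10⁻⁷ M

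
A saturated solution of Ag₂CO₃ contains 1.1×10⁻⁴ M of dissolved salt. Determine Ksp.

Ag₂CO₃(s) ⇌ 2 Ag⁺(aq) + CO₃²⁻(aq)
With molar solubility s: [Ag⁺] = 2s, [CO₃²⁻] = s.
Ksp = [Ag⁺]^2[CO₃²⁻] = (2s)^2 · s = 4s^3
Ksp = 4 × (1.1×10⁻⁴)^3 = 5.3×10⁻¹²

Ksp = 5.3×10⁻¹²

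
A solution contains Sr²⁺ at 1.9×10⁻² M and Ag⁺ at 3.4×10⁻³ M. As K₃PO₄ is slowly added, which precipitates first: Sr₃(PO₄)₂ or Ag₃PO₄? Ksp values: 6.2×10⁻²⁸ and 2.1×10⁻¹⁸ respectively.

Precipitation begins when Q = Ksp.
For Sr₃(PO₄)₂: [PO₄³⁻] = (Ksp/[Sr²⁺]^3)^(1/2) = 9.5×10⁻¹² M
For Ag₃PO₄: [PO₄³⁻] = (Ksp/[Ag⁺]^3) = 5.3×10⁻¹¹ M
The smaller threshold [PO₄³⁻] is reached first, so Sr₃(PO₄)₂ precipitates first.

Sr₃(PO₄)₂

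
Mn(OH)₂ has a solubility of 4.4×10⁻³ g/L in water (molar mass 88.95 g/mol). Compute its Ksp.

Ksp = 4.8×10⁻¹³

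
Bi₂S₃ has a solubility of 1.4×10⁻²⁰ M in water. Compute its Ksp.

Bi₂S₃(s) ⇌ 2 Bi³⁺(aq) + 3 S²⁻(aq)
If s mol/L of Bi₂S₃ dissolves, [Bi³⁺] = 2s and [S²⁻] = 3s.
Ksp = [Bi³⁺]^2[S²⁻]^3 = (2s)^2 · (3s)^3 = 108s^5
Ksp = 108 × (1.4×10⁻²⁰)^5 = 5.8×10⁻⁹⁸

Ksp = 5.8×10⁻⁹⁸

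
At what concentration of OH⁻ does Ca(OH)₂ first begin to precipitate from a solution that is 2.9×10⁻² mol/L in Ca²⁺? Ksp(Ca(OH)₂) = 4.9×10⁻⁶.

Each salt precipitates once Q = Ksp for that salt.
Ca(OH)₂(s) ⇌ Ca²⁺(aq) + 2 OH⁻(aq)
Ksp = [Ca²⁺][OH⁻]^2 = [OH⁻]^2(2.9×10⁻²)
[OH⁻]^2 = 4.9×10⁻⁶ / (2.9×10⁻²) = 1.7×10⁻⁴
[OH⁻] = 1.3×10⁻² mol/L

1.3×10⁻² M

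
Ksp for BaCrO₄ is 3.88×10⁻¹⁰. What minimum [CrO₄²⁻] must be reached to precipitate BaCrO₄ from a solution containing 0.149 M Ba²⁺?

2.60×10⁻⁹ M

Precipitation of each salt begins when its ion product equals Ksp.
BaCrO₄(s) ⇌ Ba²⁺(aq) + CrO₄²⁻(aq)
Ksp = [Ba²⁺][CrO₄²⁻] = [CrO₄²⁻](0.149)
[CrO₄²⁻] = 3.88×10⁻¹⁰ / (0.149) = 2.60×10⁻⁹
[CrO₄²⁻] = 2.60×10⁻⁹ M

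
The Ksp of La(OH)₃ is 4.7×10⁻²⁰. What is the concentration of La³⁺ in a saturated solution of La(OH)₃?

6.5×10⁻⁶ M

La(OH)₃(s) ⇌ La³⁺(aq) + 3 OH⁻(aq)
Let s be the molar solubility. Then [La³⁺] = s and [OH⁻] = 3s.
Ksp = [La³⁺][OH⁻]^3 = s · (3s)^3 = 27s^4 = 4.7×10⁻²⁰
s = 6.5×10⁻⁶ mol L⁻¹
[La³⁺] = s = 6.5×10⁻⁶ mol L⁻¹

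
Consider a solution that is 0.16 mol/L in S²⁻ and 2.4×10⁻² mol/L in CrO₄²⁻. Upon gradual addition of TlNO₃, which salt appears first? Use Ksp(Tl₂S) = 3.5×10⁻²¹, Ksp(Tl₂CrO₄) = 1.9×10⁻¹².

Precipitation begins when Q = Ksp.
For Tl₂S: [Tl⁺] = (Ksp/[S²⁻])^(1/2) = 1.5×10⁻¹⁰ mol/L
For Tl₂CrO₄: [Tl⁺] = (Ksp/[CrO₄²⁻])^(1/2) = 8.9×10⁻⁶ mol/L
The smaller threshold [Tl⁺] is reached first, so Tl₂S precipitates first.

Tl₂S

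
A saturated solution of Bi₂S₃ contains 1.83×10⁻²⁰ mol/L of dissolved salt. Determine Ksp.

Ksp = 2.22×10⁻⁹⁷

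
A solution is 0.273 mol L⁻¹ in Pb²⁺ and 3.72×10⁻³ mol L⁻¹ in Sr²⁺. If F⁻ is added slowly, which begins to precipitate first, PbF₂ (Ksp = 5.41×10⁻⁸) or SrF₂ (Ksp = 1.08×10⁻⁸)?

PbF₂

Precipitation of each salt begins when its ion product equals Ksp.
For PbF₂: [F⁻] = (Ksp/[Pb²⁺])^(1/2) = 4.45×10⁻⁴ mol L⁻¹
For SrF₂: [F⁻] = (Ksp/[Sr²⁺])^(1/2) = 1.70×10⁻³ mol L⁻¹
PbF₂ requires the lower [F⁻], so it precipitates first.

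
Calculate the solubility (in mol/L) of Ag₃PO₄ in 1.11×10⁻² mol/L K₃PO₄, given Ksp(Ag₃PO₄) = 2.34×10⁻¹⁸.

1.98×10⁻⁶ M

Ag₃PO₄(s) ⇌ 3 Ag⁺(aq) + PO₄³⁻(aq)
With PO₄³⁻ already at 1.11×10⁻² mol/L and s small, take [PO₄³⁻] ≈ 1.11×10⁻² mol/L and [Ag⁺] = 3s.
Ksp = [Ag⁺]^3[PO₄³⁻] = (3s)^3(1.11×10⁻²)
(3s)^3 = 2.34×10⁻¹⁸ / (1.11×10⁻²) = 2.11×10⁻¹⁶
s = 1.98×10⁻⁶ mol/L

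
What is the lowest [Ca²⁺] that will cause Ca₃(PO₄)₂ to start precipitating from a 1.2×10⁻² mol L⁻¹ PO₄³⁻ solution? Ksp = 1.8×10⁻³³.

A salt starts to precipitate once the ion product Q reaches its Ksp.
Ca₃(PO₄)₂(s) ⇌ 3 Ca²⁺(aq) + 2 PO₄³⁻(aq)
Ksp = [Ca²⁺]^3[PO₄³⁻]^2 = [Ca²⁺]^3(1.2×10⁻²)^2
[Ca²⁺]^3 = 1.8×10⁻³³ / (1.2×10⁻²)^2 = 1.3×10⁻²⁹
[Ca²⁺] = 2.3×10⁻¹⁰ mol L⁻¹

2.3×10⁻¹⁰ M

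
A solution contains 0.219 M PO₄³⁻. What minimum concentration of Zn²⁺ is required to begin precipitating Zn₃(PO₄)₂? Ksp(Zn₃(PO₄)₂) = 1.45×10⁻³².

Each salt precipitates once Q = Ksp for that salt.
Zn₃(PO₄)₂(s) ⇌ 3 Zn²⁺(aq) + 2 PO₄³⁻(aq)
Ksp = [Zn²⁺]^3[PO₄³⁻]^2 = [Zn²⁺]^3(0.219)^2
[Zn²⁺]^3 = 1.45×10⁻³² / (0.219)^2 = 3.02×10⁻³¹
[Zn²⁺] = 6.71×10⁻¹¹ M

6.71×10⁻¹¹ M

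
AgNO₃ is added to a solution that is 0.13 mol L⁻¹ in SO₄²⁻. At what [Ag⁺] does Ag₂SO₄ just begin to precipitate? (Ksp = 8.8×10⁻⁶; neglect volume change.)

The threshold for precipitation is Q = Ksp.
Ag₂SO₄(s) ⇌ 2 Ag⁺(aq) + SO₄²⁻(aq)
Ksp = [Ag⁺]^2[SO₄²⁻] = [Ag⁺]^2(0.13)
[Ag⁺]^2 = 8.8×10⁻⁶ / (0.13) = 6.8×10⁻⁵
[Ag⁺] = 8.2×10⁻³ mol L⁻¹

8.2×10⁻³ M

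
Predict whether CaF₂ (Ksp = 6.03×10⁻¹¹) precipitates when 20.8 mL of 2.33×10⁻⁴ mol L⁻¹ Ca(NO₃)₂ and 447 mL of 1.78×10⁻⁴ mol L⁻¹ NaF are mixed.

No

The combined volume is 467.8 mL.
[Ca²⁺] = (2.33×10⁻⁴)(20.8)/467.8 = 1.04×10⁻⁵ mol L⁻¹
[F⁻] = (1.78×10⁻⁴)(447)/467.8 = 1.70×10⁻⁴ mol L⁻¹
Q = [Ca²⁺][F⁻]^2 = 3.00×10⁻¹³
Since Q (3.00×10⁻¹³) is less than Ksp (6.03×10⁻¹¹), no CaF₂ precipitates.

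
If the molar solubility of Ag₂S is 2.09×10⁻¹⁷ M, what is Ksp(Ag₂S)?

Ksp = 3.65×10⁻⁵⁰

Ag₂S(s) ⇌ 2 Ag⁺(aq) + S²⁻(aq)
With molar solubility s: [Ag⁺] = 2s, [S²⁻] = s.
Ksp = [Ag⁺]^2[S²⁻] = (2s)^2 · s = 4s^3
Ksp = 4 × (2.09×10⁻¹⁷)^3 = 3.65×10⁻⁵⁰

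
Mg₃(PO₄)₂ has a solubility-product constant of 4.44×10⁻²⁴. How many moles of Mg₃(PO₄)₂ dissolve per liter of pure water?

Mg₃(PO₄)₂(s) ⇌ 3 Mg²⁺(aq) + 2 PO₄³⁻(aq)
If s mol/L of Mg₃(PO₄)₂ dissolves, [Mg²⁺] = 3s and [PO₄³⁻] = 2s.
Ksp = [Mg²⁺]^3[PO₄³⁻]^2 = (3s)^3 · (2s)^2 = 108s^5
108s^5 = 4.44×10⁻²⁴  ⇒  s^5 = 4.11×10⁻²⁶
s = (4.11×10⁻²⁶)^(1/5) = 8.37×10⁻⁶ M

8.37×10⁻⁶ M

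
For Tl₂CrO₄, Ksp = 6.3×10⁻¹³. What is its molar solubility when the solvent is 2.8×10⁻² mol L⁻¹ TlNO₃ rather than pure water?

8.0×10⁻¹⁰ M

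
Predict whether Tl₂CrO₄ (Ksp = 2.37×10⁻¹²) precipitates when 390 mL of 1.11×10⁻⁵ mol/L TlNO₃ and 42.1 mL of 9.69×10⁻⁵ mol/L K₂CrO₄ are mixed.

No

Total volume after mixing = 390 + 42.1 = 432.1 mL.
[Tl⁺] = (1.11×10⁻⁵)(390)/432.1 = 1.00×10⁻⁵ mol/L
[CrO₄²⁻] = (9.69×10⁻⁵)(42.1)/432.1 = 9.44×10⁻⁶ mol/L
Q = [Tl⁺]^2[CrO₄²⁻] = 9.48×10⁻¹⁶
Since Q (9.48×10⁻¹⁶) is less than Ksp (2.37×10⁻¹²), no Tl₂CrO₄ precipitates.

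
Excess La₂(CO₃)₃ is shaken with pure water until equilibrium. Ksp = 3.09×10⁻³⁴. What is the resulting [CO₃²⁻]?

2.34×10⁻⁷ M

La₂(CO₃)₃(s) ⇌ 2 La³⁺(aq) + 3 CO₃²⁻(aq)
For each mole of La₂(CO₃)₃ that dissolves per liter, [La³⁺] = 2s and [CO₃²⁻] = 3s; let s denote this solubility.
Ksp = [La³⁺]^2[CO₃²⁻]^3 = (2s)^2 · (3s)^3 = 108s^5 = 3.09×10⁻³⁴
s = 7.79×10⁻⁸ mol/L
[CO₃²⁻] = 3s = 2.34×10⁻⁷ mol/L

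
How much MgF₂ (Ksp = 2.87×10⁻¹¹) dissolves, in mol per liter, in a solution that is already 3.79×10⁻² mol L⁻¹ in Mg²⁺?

1.38×10⁻⁵ M

MgF₂(s) ⇌ Mg²⁺(aq) + 2 F⁻(aq)
With Mg²⁺ already at 3.79×10⁻² mol L⁻¹ and s small, take [Mg²⁺] ≈ 3.79×10⁻² mol L⁻¹ and [F⁻] = 2s.
Ksp = [Mg²⁺][F⁻]^2 = (3.79×10⁻²)(2s)^2
(2s)^2 = 2.87×10⁻¹¹ / (3.79×10⁻²) = 7.57×10⁻¹⁰
s = 1.38×10⁻⁵ mol L⁻¹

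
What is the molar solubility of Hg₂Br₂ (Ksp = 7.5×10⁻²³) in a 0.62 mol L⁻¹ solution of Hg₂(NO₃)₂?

5.5×10⁻¹² M

Hg₂Br₂(s) ⇌ Hg₂²⁺(aq) + 2 Br⁻(aq)
The solution already contains Hg₂²⁺ at 0.62 mol L⁻¹. Let s be the molar solubility of Hg₂Br₂.
[Hg₂²⁺] ≈ 0.62 mol L⁻¹ (common ion dominates); [Br⁻] = 2s.
Ksp = [Hg₂²⁺][Br⁻]^2 = (0.62)(2s)^2
(2s)^2 = 7.5×10⁻²³ / (0.62) = 1.2×10⁻²²
s = 5.5×10⁻¹² mol L⁻¹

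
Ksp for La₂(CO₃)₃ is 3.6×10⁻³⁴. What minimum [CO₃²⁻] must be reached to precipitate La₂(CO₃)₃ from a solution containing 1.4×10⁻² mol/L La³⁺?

Each salt precipitates once Q = Ksp for that salt.
La₂(CO₃)₃(s) ⇌ 2 La³⁺(aq) + 3 CO₃²⁻(aq)
Ksp = [La³⁺]^2[CO₃²⁻]^3 = [CO₃²⁻]^3(1.4×10⁻²)^2
[CO₃²⁻]^3 = 3.6×10⁻³⁴ / (1.4×10⁻²)^2 = 1.8×10⁻³⁰
[CO₃²⁻] = 1.2×10⁻¹⁰ mol/L

1.2×10⁻¹⁰ M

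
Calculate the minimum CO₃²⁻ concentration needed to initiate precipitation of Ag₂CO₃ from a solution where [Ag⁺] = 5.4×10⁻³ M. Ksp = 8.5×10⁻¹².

2.9×10⁻⁷ M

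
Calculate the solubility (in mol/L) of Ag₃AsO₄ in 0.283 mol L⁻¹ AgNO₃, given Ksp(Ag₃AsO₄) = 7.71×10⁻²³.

3.40×10⁻²¹ M

Ag₃AsO₄(s) ⇌ 3 Ag⁺(aq) + AsO₄³⁻(aq)
Let s be the solubility of Ag₃AsO₄ here. The common ion gives [Ag⁺] ≈ 0.283 mol L⁻¹, and [AsO₄³⁻] = s.
Ksp = [Ag⁺]^3[AsO₄³⁻] = (0.283)^3s
s = 7.71×10⁻²³ / (0.283)^3 = 3.40×10⁻²¹
s = 3.40×10⁻²¹ mol L⁻¹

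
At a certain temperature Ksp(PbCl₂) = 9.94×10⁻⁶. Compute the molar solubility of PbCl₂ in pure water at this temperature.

PbCl₂(s) ⇌ Pb²⁺(aq) + 2 Cl⁻(aq)
With molar solubility s: [Pb²⁺] = s, [Cl⁻] = 2s.
Ksp = [Pb²⁺][Cl⁻]^2 = s · (2s)^2 = 4s^3
4s^3 = 9.94×10⁻⁶  ⇒  s^3 = 2.49×10⁻⁶
s = 1.35×10⁻² M

1.35×10⁻² M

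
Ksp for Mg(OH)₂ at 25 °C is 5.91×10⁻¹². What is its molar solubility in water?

Mg(OH)₂(s) ⇌ Mg²⁺(aq) + 2 OH⁻(aq)
With molar solubility s: [Mg²⁺] = s, [OH⁻] = 2s.
Ksp = [Mg²⁺][OH⁻]^2 = s · (2s)^2 = 4s^3
4s^3 = 5.91×10⁻¹²  ⇒  s^3 = 1.48×10⁻¹²
s = (1.48×10⁻¹²)^(1/3) = 1.14×10⁻⁴ mol/L

1.14×10⁻⁴ M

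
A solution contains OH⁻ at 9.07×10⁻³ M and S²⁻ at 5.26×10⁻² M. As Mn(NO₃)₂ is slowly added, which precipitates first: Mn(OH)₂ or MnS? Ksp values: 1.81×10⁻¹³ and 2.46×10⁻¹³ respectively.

MnS

Each salt precipitates once Q = Ksp for that salt.
For Mn(OH)₂: [Mn²⁺] = (Ksp/[OH⁻]^2) = 2.20×10⁻⁹ M
For MnS: [Mn²⁺] = (Ksp/[S²⁻]) = 4.68×10⁻¹² M
Since MnS needs less Mn²⁺ to reach saturation, it precipitates first.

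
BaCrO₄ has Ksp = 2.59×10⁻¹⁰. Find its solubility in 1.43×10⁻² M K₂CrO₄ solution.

BaCrO₄(s) ⇌ Ba²⁺(aq) + CrO₄²⁻(aq)
With CrO₄²⁻ already at 1.43×10⁻² M and s small, take [CrO₄²⁻] ≈ 1.43×10⁻² M and [Ba²⁺] = s.
Ksp = [Ba²⁺][CrO₄²⁻] = s(1.43×10⁻²)
s = 2.59×10⁻¹⁰ / (1.43×10⁻²) = 1.81×10⁻⁸
s = 1.81×10⁻⁸ M

1.81×10⁻⁸ M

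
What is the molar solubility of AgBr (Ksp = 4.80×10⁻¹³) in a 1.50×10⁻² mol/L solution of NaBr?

AgBr(s) ⇌ Ag⁺(aq) + Br⁻(aq)
With Br⁻ already at 1.50×10⁻² mol/L and s small, take [Br⁻] ≈ 1.50×10⁻² mol/L and [Ag⁺] = s.
Ksp = [Ag⁺][Br⁻] = s(1.50×10⁻²)
s = 4.80×10⁻¹³ / (1.50×10⁻²) = 3.20×10⁻¹¹
s = 3.20×10⁻¹¹ mol/L

3.20×10⁻¹¹ M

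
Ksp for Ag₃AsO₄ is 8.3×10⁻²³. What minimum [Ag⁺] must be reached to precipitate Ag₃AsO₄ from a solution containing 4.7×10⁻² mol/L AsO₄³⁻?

The threshold for precipitation is Q = Ksp.
Ag₃AsO₄(s) ⇌ 3 Ag⁺(aq) + AsO₄³⁻(aq)
Ksp = [Ag⁺]^3[AsO₄³⁻] = [Ag⁺]^3(4.7×10⁻²)
[Ag⁺]^3 = 8.3×10⁻²³ / (4.7×10⁻²) = 1.8×10⁻²¹
[Ag⁺] = 1.2×10⁻⁷ mol/L

1.2×10⁻⁷ M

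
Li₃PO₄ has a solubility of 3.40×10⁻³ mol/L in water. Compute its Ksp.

Ksp = 3.61×10⁻⁹

Li₃PO₄(s) ⇌ 3 Li⁺(aq) + PO₄³⁻(aq)
Call the molar solubility s, so that [Li⁺] = 3s and [PO₄³⁻] = s.
Ksp = [Li⁺]^3[PO₄³⁻] = (3s)^3 · s = 27s^4
Ksp = 27 × (3.40×10⁻³)^4 = 3.61×10⁻⁹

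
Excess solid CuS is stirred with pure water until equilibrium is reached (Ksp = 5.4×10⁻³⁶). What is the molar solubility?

2.3×10⁻¹⁸ M

CuS(s) ⇌ Cu²⁺(aq) + S²⁻(aq)
With molar solubility s: [Cu²⁺] = s, [S²⁻] = s.
Ksp = [Cu²⁺][S²⁻] = s · s = s^2
s^2 = 5.4×10⁻³⁶
s = (5.4×10⁻³⁶)^(1/2) = 2.3×10⁻¹⁸ mol/L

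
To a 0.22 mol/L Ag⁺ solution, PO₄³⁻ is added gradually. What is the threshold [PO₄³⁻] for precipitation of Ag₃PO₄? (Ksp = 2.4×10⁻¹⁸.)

Each salt precipitates once Q = Ksp for that salt.
Ag₃PO₄(s) ⇌ 3 Ag⁺(aq) + PO₄³⁻(aq)
Ksp = [Ag⁺]^3[PO₄³⁻] = [PO₄³⁻](0.22)^3
[PO₄³⁻] = 2.4×10⁻¹⁸ / (0.22)^3 = 2.3×10⁻¹⁶
[PO₄³⁻] = 2.3×10⁻¹⁶ mol/L

2.3×10⁻¹⁶ M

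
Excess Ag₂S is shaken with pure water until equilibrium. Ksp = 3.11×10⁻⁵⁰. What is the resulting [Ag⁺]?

3.96×10⁻¹⁷ M

Ag₂S(s) ⇌ 2 Ag⁺(aq) + S²⁻(aq)
Call the molar solubility s, so that [Ag⁺] = 2s and [S²⁻] = s.
Ksp = [Ag⁺]^2[S²⁻] = (2s)^2 · s = 4s^3 = 3.11×10⁻⁵⁰
s = 1.98×10⁻¹⁷ M
[Ag⁺] = 2s = 3.96×10⁻¹⁷ M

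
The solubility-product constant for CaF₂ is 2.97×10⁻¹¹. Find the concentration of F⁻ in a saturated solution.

CaF₂(s) ⇌ Ca²⁺(aq) + 2 F⁻(aq)
Call the molar solubility s, so that [Ca²⁺] = s and [F⁻] = 2s.
Ksp = [Ca²⁺][F⁻]^2 = s · (2s)^2 = 4s^3 = 2.97×10⁻¹¹
s = 1.95×10⁻⁴ mol/L
[F⁻] = 2s = 3.90×10⁻⁴ mol/L

3.90×10⁻⁴ M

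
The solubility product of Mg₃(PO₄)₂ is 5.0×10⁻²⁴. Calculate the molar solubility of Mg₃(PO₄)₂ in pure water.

8.6×10⁻⁶ M

Mg₃(PO₄)₂(s) ⇌ 3 Mg²⁺(aq) + 2 PO₄³⁻(aq)
If s mol/L of Mg₃(PO₄)₂ dissolves, [Mg²⁺] = 3s and [PO₄³⁻] = 2s.
Ksp = [Mg²⁺]^3[PO₄³⁻]^2 = (3s)^3 · (2s)^2 = 108s^5
108s^5 = 5.0×10⁻²⁴  ⇒  s^5 = 4.6×10⁻²⁶
s = (4.6×10⁻²⁶)^(1/5) = 8.6×10⁻⁶ M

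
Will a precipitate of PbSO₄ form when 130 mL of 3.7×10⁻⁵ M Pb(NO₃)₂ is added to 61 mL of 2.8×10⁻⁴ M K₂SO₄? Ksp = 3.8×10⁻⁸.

No

The combined volume is 191 mL.
[Pb²⁺] = (3.7×10⁻⁵)(130)/191 = 2.5×10⁻⁵ M
[SO₄²⁻] = (2.8×10⁻⁴)(61)/191 = 8.9×10⁻⁵ M
Q = [Pb²⁺][SO₄²⁻] = 2.3×10⁻⁹
Q < Ksp (2.3×10⁻⁹ vs 3.8×10⁻⁸); the solution remains unsaturated and no precipitate forms.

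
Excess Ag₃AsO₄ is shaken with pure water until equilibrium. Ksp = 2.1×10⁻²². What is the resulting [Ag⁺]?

Ag₃AsO₄(s) ⇌ 3 Ag⁺(aq) + AsO₄³⁻(aq)
Let s be the molar solubility. Then [Ag⁺] = 3s and [AsO₄³⁻] = s.
Ksp = [Ag⁺]^3[AsO₄³⁻] = (3s)^3 · s = 27s^4 = 2.1×10⁻²²
s = 1.7×10⁻⁶ mol/L
[Ag⁺] = 3s = 5.0×10⁻⁶ mol/L

5.0×10⁻⁶ M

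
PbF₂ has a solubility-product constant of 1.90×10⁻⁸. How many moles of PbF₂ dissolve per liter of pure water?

1.68×10⁻³ M

PbF₂(s) ⇌ Pb²⁺(aq) + 2 F⁻(aq)
With molar solubility s: [Pb²⁺] = s, [F⁻] = 2s.
Ksp = [Pb²⁺][F⁻]^2 = s · (2s)^2 = 4s^3
4s^3 = 1.90×10⁻⁸  ⇒  s^3 = 4.75×10⁻⁹
Taking the 3rd root, s = 1.68×10⁻³ M.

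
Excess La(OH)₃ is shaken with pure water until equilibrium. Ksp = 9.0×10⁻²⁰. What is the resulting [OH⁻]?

2.3×10⁻⁵ M

La(OH)₃(s) ⇌ La³⁺(aq) + 3 OH⁻(aq)
Let s be the molar solubility. Then [La³⁺] = s and [OH⁻] = 3s.
Ksp = [La³⁺][OH⁻]^3 = s · (3s)^3 = 27s^4 = 9.0×10⁻²⁰
s = 7.6×10⁻⁶ mol L⁻¹
[OH⁻] = 3s = 2.3×10⁻⁵ mol L⁻¹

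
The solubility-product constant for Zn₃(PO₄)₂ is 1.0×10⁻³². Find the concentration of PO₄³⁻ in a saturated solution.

3.1×10⁻⁷ M

Zn₃(PO₄)₂(s) ⇌ 3 Zn²⁺(aq) + 2 PO₄³⁻(aq)
Let s be the molar solubility. Then [Zn²⁺] = 3s and [PO₄³⁻] = 2s.
Ksp = [Zn²⁺]^3[PO₄³⁻]^2 = (3s)^3 · (2s)^2 = 108s^5 = 1.0×10⁻³²
s = 1.6×10⁻⁷ mol L⁻¹
[PO₄³⁻] = 2s = 3.1×10⁻⁷ mol L⁻¹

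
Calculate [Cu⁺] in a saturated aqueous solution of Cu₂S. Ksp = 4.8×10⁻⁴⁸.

Cu₂S(s) ⇌ 2 Cu⁺(aq) + S²⁻(aq)
For each mole of Cu₂S that dissolves per liter, [Cu⁺] = 2s and [S²⁻] = s; let s denote this solubility.
Ksp = [Cu⁺]^2[S²⁻] = (2s)^2 · s = 4s^3 = 4.8×10⁻⁴⁸
s = 1.1×10⁻¹⁶ mol L⁻¹
[Cu⁺] = 2s = 2.1×10⁻¹⁶ mol L⁻¹

2.1×10⁻¹⁶ M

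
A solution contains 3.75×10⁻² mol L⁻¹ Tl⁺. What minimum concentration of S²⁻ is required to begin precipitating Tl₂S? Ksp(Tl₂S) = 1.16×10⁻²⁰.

Precipitation of each salt begins when its ion product equals Ksp.
Tl₂S(s) ⇌ 2 Tl⁺(aq) + S²⁻(aq)
Ksp = [Tl⁺]^2[S²⁻] = [S²⁻](3.75×10⁻²)^2
[S²⁻] = 1.16×10⁻²⁰ / (3.75×10⁻²)^2 = 8.25×10⁻¹⁸
[S²⁻] = 8.25×10⁻¹⁸ mol L⁻¹

8.25×10⁻¹⁸ M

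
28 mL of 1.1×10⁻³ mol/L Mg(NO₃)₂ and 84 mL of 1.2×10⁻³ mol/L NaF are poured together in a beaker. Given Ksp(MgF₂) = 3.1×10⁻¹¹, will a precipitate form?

Yes

Total volume after mixing = 28 + 84 = 112 mL.
[Mg²⁺] = (1.1×10⁻³)(28)/112 = 2.8×10⁻⁴ mol/L
[F⁻] = (1.2×10⁻³)(84)/112 = 9.0×10⁻⁴ mol/L
Q = [Mg²⁺][F⁻]^2 = 2.2×10⁻¹⁰
Since Q (2.2×10⁻¹⁰) exceeds Ksp (3.1×10⁻¹¹), MgF₂ will precipitate.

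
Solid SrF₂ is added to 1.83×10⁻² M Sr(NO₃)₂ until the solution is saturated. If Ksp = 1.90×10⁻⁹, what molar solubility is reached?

1.61×10⁻⁴ M

SrF₂(s) ⇌ Sr²⁺(aq) + 2 F⁻(aq)
Sr²⁺ is already present at 1.83×10⁻² M. If s mol/L of SrF₂ dissolves, [F⁻] = 2s while [Sr²⁺] ≈ 1.83×10⁻² M.
Ksp = [Sr²⁺][F⁻]^2 = (1.83×10⁻²)(2s)^2
(2s)^2 = 1.90×10⁻⁹ / (1.83×10⁻²) = 1.04×10⁻⁷
s = 1.61×10⁻⁴ M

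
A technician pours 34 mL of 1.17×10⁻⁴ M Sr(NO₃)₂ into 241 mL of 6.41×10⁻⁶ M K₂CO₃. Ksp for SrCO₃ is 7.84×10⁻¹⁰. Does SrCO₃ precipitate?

The combined volume is 275 mL.
[Sr²⁺] = (1.17×10⁻⁴)(34)/275 = 1.45×10⁻⁵ M
[CO₃²⁻] = (6.41×10⁻⁶)(241)/275 = 5.62×10⁻⁶ M
Q = [Sr²⁺][CO₃²⁻] = 8.13×10⁻¹¹
Q < Ksp (8.13×10⁻¹¹ vs 7.84×10⁻¹⁰); the solution remains unsaturated and no precipitate forms.

No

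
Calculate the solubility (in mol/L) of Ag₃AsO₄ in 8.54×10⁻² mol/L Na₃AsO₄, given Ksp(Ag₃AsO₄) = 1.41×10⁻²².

3.94×10⁻⁸ M

Ag₃AsO₄(s) ⇌ 3 Ag⁺(aq) + AsO₄³⁻(aq)
With AsO₄³⁻ already at 8.54×10⁻² mol/L and s small, take [AsO₄³⁻] ≈ 8.54×10⁻² mol/L and [Ag⁺] = 3s.
Ksp = [Ag⁺]^3[AsO₄³⁻] = (3s)^3(8.54×10⁻²)
(3s)^3 = 1.41×10⁻²² / (8.54×10⁻²) = 1.65×10⁻²¹
s = 3.94×10⁻⁸ mol/L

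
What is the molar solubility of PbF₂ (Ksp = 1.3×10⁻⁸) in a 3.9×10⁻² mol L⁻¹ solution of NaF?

PbF₂(s) ⇌ Pb²⁺(aq) + 2 F⁻(aq)
F⁻ is already present at 3.9×10⁻² mol L⁻¹. If s mol/L of PbF₂ dissolves, [Pb²⁺] = s while [F⁻] ≈ 3.9×10⁻² mol L⁻¹.
Ksp = [Pb²⁺][F⁻]^2 = s(3.9×10⁻²)^2
s = 1.3×10⁻⁸ / (3.9×10⁻²)^2 = 8.5×10⁻⁶
s = 8.5×10⁻⁶ mol L⁻¹

8.5×10⁻⁶ M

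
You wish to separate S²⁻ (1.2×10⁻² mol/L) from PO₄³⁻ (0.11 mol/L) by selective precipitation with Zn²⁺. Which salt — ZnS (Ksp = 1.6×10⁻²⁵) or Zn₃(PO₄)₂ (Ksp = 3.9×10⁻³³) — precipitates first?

Precipitation of each salt begins when its ion product equals Ksp.
For ZnS: [Zn²⁺] = (Ksp/[S²⁻]) = 1.3×10⁻²³ mol/L
For Zn₃(PO₄)₂: [Zn²⁺] = (Ksp/[PO₄³⁻]^2)^(1/3) = 6.9×10⁻¹¹ mol/L
ZnS requires the lower [Zn²⁺], so it precipitates first.

ZnS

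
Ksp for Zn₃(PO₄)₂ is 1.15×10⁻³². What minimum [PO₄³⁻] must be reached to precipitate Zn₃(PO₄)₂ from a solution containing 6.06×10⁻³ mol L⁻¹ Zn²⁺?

Precipitation begins when Q = Ksp.
Zn₃(PO₄)₂(s) ⇌ 3 Zn²⁺(aq) + 2 PO₄³⁻(aq)
Ksp = [Zn²⁺]^3[PO₄³⁻]^2 = [PO₄³⁻]^2(6.06×10⁻³)^3
[PO₄³⁻]^2 = 1.15×10⁻³² / (6.06×10⁻³)^3 = 5.17×10⁻²⁶
[PO₄³⁻] = 2.27×10⁻¹³ mol L⁻¹

2.27×10⁻¹³ M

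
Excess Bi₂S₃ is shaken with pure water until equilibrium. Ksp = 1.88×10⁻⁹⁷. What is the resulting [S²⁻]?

Bi₂S₃(s) ⇌ 2 Bi³⁺(aq) + 3 S²⁻(aq)
With molar solubility s: [Bi³⁺] = 2s, [S²⁻] = 3s.
Ksp = [Bi³⁺]^2[S²⁻]^3 = (2s)^2 · (3s)^3 = 108s^5 = 1.88×10⁻⁹⁷
s = 1.77×10⁻²⁰ M
[S²⁻] = 3s = 5.31×10⁻²⁰ M

5.31×10⁻²⁰ M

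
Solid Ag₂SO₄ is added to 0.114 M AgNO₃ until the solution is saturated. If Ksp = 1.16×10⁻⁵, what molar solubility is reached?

8.93×10⁻⁴ M

Ag₂SO₄(s) ⇌ 2 Ag⁺(aq) + SO₄²⁻(aq)
The solution already contains Ag⁺ at 0.114 M. Let s be the molar solubility of Ag₂SO₄.
[Ag⁺] ≈ 0.114 M (common ion dominates); [SO₄²⁻] = s.
Ksp = [Ag⁺]^2[SO₄²⁻] = (0.114)^2s
s = 1.16×10⁻⁵ / (0.114)^2 = 8.93×10⁻⁴
s = 8.93×10⁻⁴ M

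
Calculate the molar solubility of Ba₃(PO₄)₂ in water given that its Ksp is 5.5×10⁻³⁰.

5.5×10⁻⁷ M

Ba₃(PO₄)₂(s) ⇌ 3 Ba²⁺(aq) + 2 PO₄³⁻(aq)
Call the molar solubility s, so that [Ba²⁺] = 3s and [PO₄³⁻] = 2s.
Ksp = [Ba²⁺]^3[PO₄³⁻]^2 = (3s)^3 · (2s)^2 = 108s^5
108s^5 = 5.5×10⁻³⁰  ⇒  s^5 = 5.1×10⁻³²
s = 5.5×10⁻⁷ mol/L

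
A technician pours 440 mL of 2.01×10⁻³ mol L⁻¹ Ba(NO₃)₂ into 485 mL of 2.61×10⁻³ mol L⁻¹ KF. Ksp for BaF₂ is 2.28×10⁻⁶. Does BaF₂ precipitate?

The combined volume is 925 mL.
[Ba²⁺] = (2.01×10⁻³)(440)/925 = 9.56×10⁻⁴ mol L⁻¹
[F⁻] = (2.61×10⁻³)(485)/925 = 1.37×10⁻³ mol L⁻¹
Q = [Ba²⁺][F⁻]^2 = 1.79×10⁻⁹
Since Q (1.79×10⁻⁹) is less than Ksp (2.28×10⁻⁶), no BaF₂ precipitates.

No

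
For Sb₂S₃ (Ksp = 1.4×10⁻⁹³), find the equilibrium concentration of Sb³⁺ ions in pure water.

2.1×10⁻¹⁹ M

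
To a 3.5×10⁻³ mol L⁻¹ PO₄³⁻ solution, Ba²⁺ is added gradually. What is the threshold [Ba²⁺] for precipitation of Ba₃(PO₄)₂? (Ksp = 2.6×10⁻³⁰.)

6.0×10⁻⁹ M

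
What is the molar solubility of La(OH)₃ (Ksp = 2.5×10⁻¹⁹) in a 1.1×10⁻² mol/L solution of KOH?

La(OH)₃(s) ⇌ La³⁺(aq) + 3 OH⁻(aq)
Let s be the solubility of La(OH)₃ here. The common ion gives [OH⁻] ≈ 1.1×10⁻² mol/L, and [La³⁺] = s.
Ksp = [La³⁺][OH⁻]^3 = s(1.1×10⁻²)^3
s = 2.5×10⁻¹⁹ / (1.1×10⁻²)^3 = 1.9×10⁻¹³
s = 1.9×10⁻¹³ mol/L

1.9×10⁻¹³ M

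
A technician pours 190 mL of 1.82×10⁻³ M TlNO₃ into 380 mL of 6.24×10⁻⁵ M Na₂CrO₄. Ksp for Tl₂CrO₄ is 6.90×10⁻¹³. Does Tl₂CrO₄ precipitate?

Total volume after mixing = 190 + 380 = 570 mL.
[Tl⁺] = (1.82×10⁻³)(190)/570 = 6.07×10⁻⁴ M
[CrO₄²⁻] = (6.24×10⁻⁵)(380)/570 = 4.16×10⁻⁵ M
Q = [Tl⁺]^2[CrO₄²⁻] = 1.53×10⁻¹¹
Since Q (1.53×10⁻¹¹) exceeds Ksp (6.90×10⁻¹³), Tl₂CrO₄ will precipitate.

Yes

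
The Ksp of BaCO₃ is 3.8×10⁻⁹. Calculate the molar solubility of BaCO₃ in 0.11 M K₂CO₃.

BaCO₃(s) ⇌ Ba²⁺(aq) + CO₃²⁻(aq)
The solution already contains CO₃²⁻ at 0.11 M. Let s be the molar solubility of BaCO₃.
[CO₃²⁻] ≈ 0.11 M (common ion dominates); [Ba²⁺] = s.
Ksp = [Ba²⁺][CO₃²⁻] = s(0.11)
s = 3.8×10⁻⁹ / (0.11) = 3.5×10⁻⁸
s = 3.5×10⁻⁸ M

3.5×10⁻⁸ M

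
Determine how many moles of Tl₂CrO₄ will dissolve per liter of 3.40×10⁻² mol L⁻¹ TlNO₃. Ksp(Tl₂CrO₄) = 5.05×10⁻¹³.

4.37×10⁻¹⁰ M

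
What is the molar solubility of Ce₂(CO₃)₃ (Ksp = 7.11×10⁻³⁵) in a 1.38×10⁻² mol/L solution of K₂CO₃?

2.60×10⁻¹⁵ M

Ce₂(CO₃)₃(s) ⇌ 2 Ce³⁺(aq) + 3 CO₃²⁻(aq)
With CO₃²⁻ already at 1.38×10⁻² mol/L and s small, take [CO₃²⁻] ≈ 1.38×10⁻² mol/L and [Ce³⁺] = 2s.
Ksp = [Ce³⁺]^2[CO₃²⁻]^3 = (2s)^2(1.38×10⁻²)^3
(2s)^2 = 7.11×10⁻³⁵ / (1.38×10⁻²)^3 = 2.71×10⁻²⁹
s = 2.60×10⁻¹⁵ mol/L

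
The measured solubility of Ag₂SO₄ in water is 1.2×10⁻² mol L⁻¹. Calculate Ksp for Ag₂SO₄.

Ksp = 6.9×10⁻⁶

Ag₂SO₄(s) ⇌ 2 Ag⁺(aq) + SO₄²⁻(aq)
For each mole of Ag₂SO₄ that dissolves per liter, [Ag⁺] = 2s and [SO₄²⁻] = s; let s denote this solubility.
Ksp = [Ag⁺]^2[SO₄²⁻] = (2s)^2 · s = 4s^3
Ksp = 4 × (1.2×10⁻²)^3 = 6.9×10⁻⁶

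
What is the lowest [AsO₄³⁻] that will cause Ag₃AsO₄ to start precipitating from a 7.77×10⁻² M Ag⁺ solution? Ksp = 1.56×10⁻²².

3.33×10⁻¹⁹ M

Precipitation of each salt begins when its ion product equals Ksp.
Ag₃AsO₄(s) ⇌ 3 Ag⁺(aq) + AsO₄³⁻(aq)
Ksp = [Ag⁺]^3[AsO₄³⁻] = [AsO₄³⁻](7.77×10⁻²)^3
[AsO₄³⁻] = 1.56×10⁻²² / (7.77×10⁻²)^3 = 3.33×10⁻¹⁹
[AsO₄³⁻] = 3.33×10⁻¹⁹ M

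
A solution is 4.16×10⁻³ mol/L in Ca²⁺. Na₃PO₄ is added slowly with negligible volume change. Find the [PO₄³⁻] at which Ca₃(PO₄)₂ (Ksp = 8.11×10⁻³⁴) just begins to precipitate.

Each salt precipitates once Q = Ksp for that salt.
Ca₃(PO₄)₂(s) ⇌ 3 Ca²⁺(aq) + 2 PO₄³⁻(aq)
Ksp = [Ca²⁺]^3[PO₄³⁻]^2 = [PO₄³⁻]^2(4.16×10⁻³)^3
[PO₄³⁻]^2 = 8.11×10⁻³⁴ / (4.16×10⁻³)^3 = 1.13×10⁻²⁶
[PO₄³⁻] = 1.06×10⁻¹³ mol/L

1.06×10⁻¹³ M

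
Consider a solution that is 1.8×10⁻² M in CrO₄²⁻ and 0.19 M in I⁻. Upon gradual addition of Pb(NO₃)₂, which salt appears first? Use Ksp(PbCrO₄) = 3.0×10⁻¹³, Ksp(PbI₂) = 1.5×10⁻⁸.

PbCrO₄

The threshold for precipitation is Q = Ksp.
For PbCrO₄: [Pb²⁺] = (Ksp/[CrO₄²⁻]) = 1.7×10⁻¹¹ M
For PbI₂: [Pb²⁺] = (Ksp/[I⁻]^2) = 4.2×10⁻⁷ M
Since PbCrO₄ needs less Pb²⁺ to reach saturation, it precipitates first.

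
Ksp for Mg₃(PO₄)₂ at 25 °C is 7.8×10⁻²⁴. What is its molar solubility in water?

Mg₃(PO₄)₂(s) ⇌ 3 Mg²⁺(aq) + 2 PO₄³⁻(aq)
Let s be the molar solubility. Then [Mg²⁺] = 3s and [PO₄³⁻] = 2s.
Ksp = [Mg²⁺]^3[PO₄³⁻]^2 = (3s)^3 · (2s)^2 = 108s^5
108s^5 = 7.8×10⁻²⁴  ⇒  s^5 = 7.2×10⁻²⁶
s = (7.2×10⁻²⁶)^(1/5) = 9.4×10⁻⁶ mol/L

9.4×10⁻⁶ M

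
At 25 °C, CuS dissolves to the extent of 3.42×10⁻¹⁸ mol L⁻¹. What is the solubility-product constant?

Ksp = 1.17×10⁻³⁵

CuS(s) ⇌ Cu²⁺(aq) + S²⁻(aq)
If s mol/L of CuS dissolves, [Cu²⁺] = s and [S²⁻] = s.
Ksp = [Cu²⁺][S²⁻] = s · s = s^2
Ksp = (3.42×10⁻¹⁸)^2 = 1.17×10⁻³⁵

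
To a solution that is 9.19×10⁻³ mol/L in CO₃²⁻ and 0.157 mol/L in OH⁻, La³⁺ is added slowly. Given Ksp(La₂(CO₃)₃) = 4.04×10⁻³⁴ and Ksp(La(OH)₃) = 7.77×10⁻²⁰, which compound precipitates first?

Each salt precipitates once Q = Ksp for that salt.
For La₂(CO₃)₃: [La³⁺] = (Ksp/[CO₃²⁻]^3)^(1/2) = 2.28×10⁻¹⁴ mol/L
For La(OH)₃: [La³⁺] = (Ksp/[OH⁻]^3) = 2.01×10⁻¹⁷ mol/L
Since La(OH)₃ needs less La³⁺ to reach saturation, it precipitates first.

La(OH)₃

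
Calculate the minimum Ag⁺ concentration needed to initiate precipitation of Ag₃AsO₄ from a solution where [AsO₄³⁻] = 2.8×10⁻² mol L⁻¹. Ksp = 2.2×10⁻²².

2.0×10⁻⁷ M

Each salt precipitates once Q = Ksp for that salt.
Ag₃AsO₄(s) ⇌ 3 Ag⁺(aq) + AsO₄³⁻(aq)
Ksp = [Ag⁺]^3[AsO₄³⁻] = [Ag⁺]^3(2.8×10⁻²)
[Ag⁺]^3 = 2.2×10⁻²² / (2.8×10⁻²) = 7.9×10⁻²¹
[Ag⁺] = 2.0×10⁻⁷ mol L⁻¹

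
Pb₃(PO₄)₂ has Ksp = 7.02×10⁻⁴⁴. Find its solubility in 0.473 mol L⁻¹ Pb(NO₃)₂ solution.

Pb₃(PO₄)₂(s) ⇌ 3 Pb²⁺(aq) + 2 PO₄³⁻(aq)
Pb²⁺ is already present at 0.473 mol L⁻¹. If s mol/L of Pb₃(PO₄)₂ dissolves, [PO₄³⁻] = 2s while [Pb²⁺] ≈ 0.473 mol L⁻¹.
Ksp = [Pb²⁺]^3[PO₄³⁻]^2 = (0.473)^3(2s)^2
(2s)^2 = 7.02×10⁻⁴⁴ / (0.473)^3 = 6.63×10⁻⁴³
s = 4.07×10⁻²² mol L⁻¹

4.07×10⁻²² M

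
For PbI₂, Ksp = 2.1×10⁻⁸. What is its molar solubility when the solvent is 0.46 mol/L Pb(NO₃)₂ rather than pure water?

1.1×10⁻⁴ M

PbI₂(s) ⇌ Pb²⁺(aq) + 2 I⁻(aq)
The solution already contains Pb²⁺ at 0.46 mol/L. Let s be the molar solubility of PbI₂.
[Pb²⁺] ≈ 0.46 mol/L (common ion dominates); [I⁻] = 2s.
Ksp = [Pb²⁺][I⁻]^2 = (0.46)(2s)^2
(2s)^2 = 2.1×10⁻⁸ / (0.46) = 4.6×10⁻⁸
s = 1.1×10⁻⁴ mol/L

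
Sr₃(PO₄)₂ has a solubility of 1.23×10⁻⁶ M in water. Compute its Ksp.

Sr₃(PO₄)₂(s) ⇌ 3 Sr²⁺(aq) + 2 PO₄³⁻(aq)
With molar solubility s: [Sr²⁺] = 3s, [PO₄³⁻] = 2s.
Ksp = [Sr²⁺]^3[PO₄³⁻]^2 = (3s)^3 · (2s)^2 = 108s^5
Ksp = 108 × (1.23×10⁻⁶)^5 = 3.04×10⁻²⁸

Ksp = 3.04×10⁻²⁸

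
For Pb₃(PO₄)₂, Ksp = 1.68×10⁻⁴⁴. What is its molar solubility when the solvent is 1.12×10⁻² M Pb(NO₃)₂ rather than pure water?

Pb₃(PO₄)₂(s) ⇌ 3 Pb²⁺(aq) + 2 PO₄³⁻(aq)
The solution already contains Pb²⁺ at 1.12×10⁻² M. Let s be the molar solubility of Pb₃(PO₄)₂.
[Pb²⁺] ≈ 1.12×10⁻² M (common ion dominates); [PO₄³⁻] = 2s.
Ksp = [Pb²⁺]^3[PO₄³⁻]^2 = (1.12×10⁻²)^3(2s)^2
(2s)^2 = 1.68×10⁻⁴⁴ / (1.12×10⁻²)^3 = 1.20×10⁻³⁸
s = 5.47×10⁻²⁰ M

5.47×10⁻²⁰ M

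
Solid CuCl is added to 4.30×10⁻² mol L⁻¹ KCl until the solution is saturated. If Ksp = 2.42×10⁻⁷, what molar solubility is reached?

CuCl(s) ⇌ Cu⁺(aq) + Cl⁻(aq)
With Cl⁻ already at 4.30×10⁻² mol L⁻¹ and s small, take [Cl⁻] ≈ 4.30×10⁻² mol L⁻¹ and [Cu⁺] = s.
Ksp = [Cu⁺][Cl⁻] = s(4.30×10⁻²)
s = 2.42×10⁻⁷ / (4.30×10⁻²) = 5.63×10⁻⁶
s = 5.63×10⁻⁶ mol L⁻¹

5.63×10⁻⁶ M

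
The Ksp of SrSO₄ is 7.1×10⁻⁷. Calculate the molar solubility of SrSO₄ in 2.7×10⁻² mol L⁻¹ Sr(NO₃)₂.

2.6×10⁻⁵ M

SrSO₄(s) ⇌ Sr²⁺(aq) + SO₄²⁻(aq)
With Sr²⁺ already at 2.7×10⁻² mol L⁻¹ and s small, take [Sr²⁺] ≈ 2.7×10⁻² mol L⁻¹ and [SO₄²⁻] = s.
Ksp = [Sr²⁺][SO₄²⁻] = (2.7×10⁻²)s
s = 7.1×10⁻⁷ / (2.7×10⁻²) = 2.6×10⁻⁵
s = 2.6×10⁻⁵ mol L⁻¹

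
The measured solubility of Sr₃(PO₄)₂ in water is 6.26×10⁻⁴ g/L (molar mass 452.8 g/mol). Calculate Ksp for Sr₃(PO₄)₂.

Ksp = 5.45×10⁻²⁸

Molar solubility s = (6.26×10⁻⁴ g/L) / (452.8 g/mol) = 1.3825×10⁻⁶ mol/L
Sr₃(PO₄)₂(s) ⇌ 3 Sr²⁺(aq) + 2 PO₄³⁻(aq)
Call the molar solubility s, so that [Sr²⁺] = 3s and [PO₄³⁻] = 2s.
Ksp = [Sr²⁺]^3[PO₄³⁻]^2 = (3s)^3 · (2s)^2 = 108s^5
Ksp = 108 × (1.3825×10⁻⁶)^5 = 5.45×10⁻²⁸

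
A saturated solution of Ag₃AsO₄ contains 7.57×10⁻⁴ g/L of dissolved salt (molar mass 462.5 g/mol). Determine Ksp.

Molar solubility s = (7.57×10⁻⁴ g/L) / (462.5 g/mol) = 1.6368×10⁻⁶ mol/L
Ag₃AsO₄(s) ⇌ 3 Ag⁺(aq) + AsO₄³⁻(aq)
If s mol/L of Ag₃AsO₄ dissolves, [Ag⁺] = 3s and [AsO₄³⁻] = s.
Ksp = [Ag⁺]^3[AsO₄³⁻] = (3s)^3 · s = 27s^4
Ksp = 27 × (1.6368×10⁻⁶)^4 = 1.94×10⁻²²

Ksp = 1.94×10⁻²²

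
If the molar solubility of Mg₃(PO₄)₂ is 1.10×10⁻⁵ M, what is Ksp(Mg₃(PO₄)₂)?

Ksp = 1.74×10⁻²³

Mg₃(PO₄)₂(s) ⇌ 3 Mg²⁺(aq) + 2 PO₄³⁻(aq)
Let s be the molar solubility. Then [Mg²⁺] = 3s and [PO₄³⁻] = 2s.
Ksp = [Mg²⁺]^3[PO₄³⁻]^2 = (3s)^3 · (2s)^2 = 108s^5
Ksp = 108 × (1.10×10⁻⁵)^5 = 1.74×10⁻²³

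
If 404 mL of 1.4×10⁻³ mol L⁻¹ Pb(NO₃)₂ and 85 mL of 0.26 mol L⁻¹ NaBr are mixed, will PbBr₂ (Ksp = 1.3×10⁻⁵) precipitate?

After mixing, V = 404 mL + 85 mL = 489 mL.
[Pb²⁺] = (1.4×10⁻³)(404)/489 = 1.2×10⁻³ mol L⁻¹
[Br⁻] = (0.26)(85)/489 = 4.5×10⁻² mol L⁻¹
Q = [Pb²⁺][Br⁻]^2 = 2.4×10⁻⁶
Since Q (2.4×10⁻⁶) is less than Ksp (1.3×10⁻⁵), no PbBr₂ precipitates.

No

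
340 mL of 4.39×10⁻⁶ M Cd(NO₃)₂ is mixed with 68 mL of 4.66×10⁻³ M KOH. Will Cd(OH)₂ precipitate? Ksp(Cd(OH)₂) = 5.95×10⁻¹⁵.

Yes

Total volume after mixing = 340 + 68 = 408 mL.
[Cd²⁺] = (4.39×10⁻⁶)(340)/408 = 3.66×10⁻⁶ M
[OH⁻] = (4.66×10⁻³)(68)/408 = 7.77×10⁻⁴ M
Q = [Cd²⁺][OH⁻]^2 = 2.21×10⁻¹²
Because Q > Ksp (2.21×10⁻¹² vs 5.95×10⁻¹⁵), a precipitate of Cd(OH)₂ forms.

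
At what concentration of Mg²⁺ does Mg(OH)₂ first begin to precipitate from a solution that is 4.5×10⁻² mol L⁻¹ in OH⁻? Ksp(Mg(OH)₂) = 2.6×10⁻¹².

1.3×10⁻⁹ M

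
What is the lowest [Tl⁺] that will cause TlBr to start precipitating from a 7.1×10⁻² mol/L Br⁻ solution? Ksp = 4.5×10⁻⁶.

6.3×10⁻⁵ M

Each salt precipitates once Q = Ksp for that salt.
TlBr(s) ⇌ Tl⁺(aq) + Br⁻(aq)
Ksp = [Tl⁺][Br⁻] = [Tl⁺](7.1×10⁻²)
[Tl⁺] = 4.5×10⁻⁶ / (7.1×10⁻²) = 6.3×10⁻⁵
[Tl⁺] = 6.3×10⁻⁵ mol/L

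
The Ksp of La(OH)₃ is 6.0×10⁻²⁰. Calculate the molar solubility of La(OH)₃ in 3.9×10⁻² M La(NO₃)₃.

La(OH)₃(s) ⇌ La³⁺(aq) + 3 OH⁻(aq)
La³⁺ is already present at 3.9×10⁻² M. If s mol/L of La(OH)₃ dissolves, [OH⁻] = 3s while [La³⁺] ≈ 3.9×10⁻² M.
Ksp = [La³⁺][OH⁻]^3 = (3.9×10⁻²)(3s)^3
(3s)^3 = 6.0×10⁻²⁰ / (3.9×10⁻²) = 1.5×10⁻¹⁸
s = 3.8×10⁻⁷ M

3.8×10⁻⁷ M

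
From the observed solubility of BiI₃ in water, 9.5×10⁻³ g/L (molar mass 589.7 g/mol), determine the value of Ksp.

Ksp = 1.8×10⁻¹⁸

Molar solubility s = (9.5×10⁻³ g/L) / (589.7 g/mol) = 1.611×10⁻⁵ mol/L
BiI₃(s) ⇌ Bi³⁺(aq) + 3 I⁻(aq)
If s mol/L of BiI₃ dissolves, [Bi³⁺] = s and [I⁻] = 3s.
Ksp = [Bi³⁺][I⁻]^3 = s · (3s)^3 = 27s^4
Ksp = 27 × (1.611×10⁻⁵)^4 = 1.8×10⁻¹⁸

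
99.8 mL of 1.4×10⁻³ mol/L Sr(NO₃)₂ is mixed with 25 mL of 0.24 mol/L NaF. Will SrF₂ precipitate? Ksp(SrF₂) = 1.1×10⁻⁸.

Yes

The combined volume is 124.8 mL.
[Sr²⁺] = (1.4×10⁻³)(99.8)/124.8 = 1.1×10⁻³ mol/L
[F⁻] = (0.24)(25)/124.8 = 4.8×10⁻² mol/L
Q = [Sr²⁺][F⁻]^2 = 2.6×10⁻⁶
Since Q (2.6×10⁻⁶) exceeds Ksp (1.1×10⁻⁸), SrF₂ will precipitate.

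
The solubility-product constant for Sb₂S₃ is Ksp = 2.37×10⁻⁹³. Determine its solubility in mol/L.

Sb₂S₃(s) ⇌ 2 Sb³⁺(aq) + 3 S²⁻(aq)
If s mol/L of Sb₂S₃ dissolves, [Sb³⁺] = 2s and [S²⁻] = 3s.
Ksp = [Sb³⁺]^2[S²⁻]^3 = (2s)^2 · (3s)^3 = 108s^5
108s^5 = 2.37×10⁻⁹³  ⇒  s^5 = 2.19×10⁻⁹⁵
s = (2.19×10⁻⁹⁵)^(1/5) = 1.17×10⁻¹⁹ M

1.17×10⁻¹⁹ M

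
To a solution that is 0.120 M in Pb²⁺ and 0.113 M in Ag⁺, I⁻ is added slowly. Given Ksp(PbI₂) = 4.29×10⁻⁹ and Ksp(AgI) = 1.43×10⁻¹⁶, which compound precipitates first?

AgI

A salt starts to precipitate once the ion product Q reaches its Ksp.
For PbI₂: [I⁻] = (Ksp/[Pb²⁺])^(1/2) = 1.89×10⁻⁴ M
For AgI: [I⁻] = (Ksp/[Ag⁺]) = 1.27×10⁻¹⁵ M
AgI requires the lower [I⁻], so it precipitates first.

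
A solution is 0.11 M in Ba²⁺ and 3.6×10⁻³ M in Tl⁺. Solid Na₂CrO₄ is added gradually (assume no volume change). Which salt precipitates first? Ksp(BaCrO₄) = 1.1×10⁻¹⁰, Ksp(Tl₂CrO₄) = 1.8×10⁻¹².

BaCrO₄

Each salt precipitates once Q = Ksp for that salt.
For BaCrO₄: [CrO₄²⁻] = (Ksp/[Ba²⁺]) = 1.0×10⁻⁹ M
For Tl₂CrO₄: [CrO₄²⁻] = (Ksp/[Tl⁺]^2) = 1.4×10⁻⁷ M
The smaller threshold [CrO₄²⁻] is reached first, so BaCrO₄ precipitates first.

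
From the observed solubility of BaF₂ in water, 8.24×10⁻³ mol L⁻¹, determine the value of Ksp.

Ksp = 2.24×10⁻⁶

BaF₂(s) ⇌ Ba²⁺(aq) + 2 F⁻(aq)
Call the molar solubility s, so that [Ba²⁺] = s and [F⁻] = 2s.
Ksp = [Ba²⁺][F⁻]^2 = s · (2s)^2 = 4s^3
Ksp = 4 × (8.24×10⁻³)^3 = 2.24×10⁻⁶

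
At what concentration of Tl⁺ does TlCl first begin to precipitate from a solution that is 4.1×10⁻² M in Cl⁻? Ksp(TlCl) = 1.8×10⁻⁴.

4.4×10⁻³ M

A salt starts to precipitate once the ion product Q reaches its Ksp.
TlCl(s) ⇌ Tl⁺(aq) + Cl⁻(aq)
Ksp = [Tl⁺][Cl⁻] = [Tl⁺](4.1×10⁻²)
[Tl⁺] = 1.8×10⁻⁴ / (4.1×10⁻²) = 4.4×10⁻³
[Tl⁺] = 4.4×10⁻³ M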